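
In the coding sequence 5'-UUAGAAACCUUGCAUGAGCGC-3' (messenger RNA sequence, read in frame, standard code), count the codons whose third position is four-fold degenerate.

2

Codon 1 UUA (Leu): third position 2-fold.
Codon 2 GAA (Glu): third position 2-fold.
Codon 3 ACC (Thr): third position 4-fold.
Codon 4 UUG (Leu): third position 2-fold.
Codon 5 CAU (His): third position 2-fold.
Codon 6 GAG (Glu): third position 2-fold.
Codon 7 CGC (Arg): third position 4-fold.
Four-fold degenerate third positions: 2.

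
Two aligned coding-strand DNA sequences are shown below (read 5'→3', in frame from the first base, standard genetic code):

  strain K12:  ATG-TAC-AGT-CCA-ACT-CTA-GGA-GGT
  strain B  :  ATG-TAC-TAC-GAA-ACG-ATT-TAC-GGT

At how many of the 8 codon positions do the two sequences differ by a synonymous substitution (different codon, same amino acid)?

1

Codon 1: ATG Met / ATG Met — identical.
Codon 2: TAC Tyr / TAC Tyr — identical.
Codon 3: AGT Ser / TAC Tyr — nonsynonymous.
Codon 4: CCA Pro / GAA Glu — nonsynonymous.
Codon 5: ACT Thr / ACG Thr — synonymous.
Codon 6: CTA Leu / ATT Ile — nonsynonymous.
Codon 7: GGA Gly / TAC Tyr — nonsynonymous.
Codon 8: GGT Gly / GGT Gly — identical.
Synonymous differences: 1.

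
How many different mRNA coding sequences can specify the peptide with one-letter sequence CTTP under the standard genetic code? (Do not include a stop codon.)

128

Cys: 2 codons.
Thr: 4 codons.
Thr: 4 codons.
Pro: 4 codons.
2 × 4 × 4 × 4 = 128.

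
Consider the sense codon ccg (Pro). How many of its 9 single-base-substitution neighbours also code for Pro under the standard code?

Position 1: none → 0 synonymous.
Position 2: none → 0 synonymous.
Position 3: CCU, CCC, CCA → 3 synonymous.
Total: 0 + 0 + 3 = 3.

3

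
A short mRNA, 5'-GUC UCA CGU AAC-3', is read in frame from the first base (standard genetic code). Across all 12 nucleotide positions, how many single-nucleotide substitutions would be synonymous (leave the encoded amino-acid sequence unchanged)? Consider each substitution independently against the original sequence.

Codon 1 (GUC, Val): 3 synonymous substitutions.
Codon 2 (UCA, Ser): 3 synonymous substitutions.
Codon 3 (CGU, Arg): 3 synonymous substitutions.
Codon 4 (AAC, Asn): 1 synonymous substitution.
Total: 3 + 3 + 3 + 1 = 10.

10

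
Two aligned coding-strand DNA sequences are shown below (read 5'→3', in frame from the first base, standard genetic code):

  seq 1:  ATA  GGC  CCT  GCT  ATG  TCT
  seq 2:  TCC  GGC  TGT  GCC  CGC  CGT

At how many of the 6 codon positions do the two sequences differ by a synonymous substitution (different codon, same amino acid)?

Codon 1: ATA Ile / TCC Ser — nonsynonymous.
Codon 2: GGC Gly / GGC Gly — identical.
Codon 3: CCT Pro / TGT Cys — nonsynonymous.
Codon 4: GCT Ala / GCC Ala — synonymous.
Codon 5: ATG Met / CGC Arg — nonsynonymous.
Codon 6: TCT Ser / CGT Arg — nonsynonymous.
Synonymous differences: 1.

1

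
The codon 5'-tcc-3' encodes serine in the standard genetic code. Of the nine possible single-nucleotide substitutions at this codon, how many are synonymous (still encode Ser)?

3

Position 1: none → 0 synonymous.
Position 2: none → 0 synonymous.
Position 3: TCT, TCA, TCG → 3 synonymous.
Total: 0 + 0 + 3 = 3.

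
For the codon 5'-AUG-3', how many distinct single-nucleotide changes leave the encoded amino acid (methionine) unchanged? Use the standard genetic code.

0

Position 1: none → 0 synonymous.
Position 2: none → 0 synonymous.
Position 3: none → 0 synonymous.
Total: 0 + 0 + 0 = 0.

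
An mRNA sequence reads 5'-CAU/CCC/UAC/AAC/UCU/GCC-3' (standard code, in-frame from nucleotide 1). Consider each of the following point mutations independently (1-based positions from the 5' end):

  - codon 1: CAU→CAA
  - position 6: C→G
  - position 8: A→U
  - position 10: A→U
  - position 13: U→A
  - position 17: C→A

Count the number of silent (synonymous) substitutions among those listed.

Codon 1: CAU (His) → CAA (Gln) — missense.
Codon 2: CCC (Pro) → CCG (Pro) — synonymous.
Codon 3: UAC (Tyr) → UUC (Phe) — missense.
Codon 4: AAC (Asn) → UAC (Tyr) — missense.
Codon 5: UCU (Ser) → ACU (Thr) — missense.
Codon 6: GCC (Ala) → GAC (Asp) — missense.
Synonymous: 1 of 6.

1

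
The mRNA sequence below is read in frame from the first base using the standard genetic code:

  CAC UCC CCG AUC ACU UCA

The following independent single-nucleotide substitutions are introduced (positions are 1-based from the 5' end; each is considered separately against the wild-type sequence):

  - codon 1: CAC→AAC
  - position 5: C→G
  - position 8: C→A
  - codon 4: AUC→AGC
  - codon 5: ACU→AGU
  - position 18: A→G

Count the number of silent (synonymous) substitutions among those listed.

Codon 1: CAC (His) → AAC (Asn) — missense.
Codon 2: UCC (Ser) → UGC (Cys) — missense.
Codon 3: CCG (Pro) → CAG (Gln) — missense.
Codon 4: AUC (Ile) → AGC (Ser) — missense.
Codon 5: ACU (Thr) → AGU (Ser) — missense.
Codon 6: UCA (Ser) → UCG (Ser) — synonymous.
Synonymous: 1 of 6.

1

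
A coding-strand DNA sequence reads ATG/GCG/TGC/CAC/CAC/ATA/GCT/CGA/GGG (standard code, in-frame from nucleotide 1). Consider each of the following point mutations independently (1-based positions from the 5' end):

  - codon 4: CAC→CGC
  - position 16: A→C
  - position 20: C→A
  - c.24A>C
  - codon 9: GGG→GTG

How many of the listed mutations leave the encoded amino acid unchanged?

Codon 4: CAC (His) → CGC (Arg) — missense.
Codon 6: ATA (Ile) → CTA (Leu) — missense.
Codon 7: GCT (Ala) → GAT (Asp) — missense.
Codon 8: CGA (Arg) → CGC (Arg) — synonymous.
Codon 9: GGG (Gly) → GTG (Val) — missense.
Synonymous: 1 of 5.

1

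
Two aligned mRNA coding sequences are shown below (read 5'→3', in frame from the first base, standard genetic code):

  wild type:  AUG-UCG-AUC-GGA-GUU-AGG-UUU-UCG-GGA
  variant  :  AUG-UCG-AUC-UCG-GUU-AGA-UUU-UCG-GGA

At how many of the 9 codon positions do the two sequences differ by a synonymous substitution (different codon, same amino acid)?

Codon 1: AUG Met / AUG Met — identical.
Codon 2: UCG Ser / UCG Ser — identical.
Codon 3: AUC Ile / AUC Ile — identical.
Codon 4: GGA Gly / UCG Ser — nonsynonymous.
Codon 5: GUU Val / GUU Val — identical.
Codon 6: AGG Arg / AGA Arg — synonymous.
Codon 7: UUU Phe / UUU Phe — identical.
Codon 8: UCG Ser / UCG Ser — identical.
Codon 9: GGA Gly / GGA Gly — identical.
Synonymous differences: 1.

1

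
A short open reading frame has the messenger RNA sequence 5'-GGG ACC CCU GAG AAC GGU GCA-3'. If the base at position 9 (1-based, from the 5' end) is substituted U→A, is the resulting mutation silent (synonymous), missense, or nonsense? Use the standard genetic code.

silent

Position 9 falls in codon 3: CCU → Pro.
After the substitution the codon is CCA → Pro.
Both encode Pro, so the change is synonymous.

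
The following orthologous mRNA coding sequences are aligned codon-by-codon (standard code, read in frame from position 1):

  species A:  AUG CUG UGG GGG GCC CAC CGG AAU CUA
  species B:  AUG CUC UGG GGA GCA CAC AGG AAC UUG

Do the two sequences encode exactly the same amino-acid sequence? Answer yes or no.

Codon 1: AUG Met / AUG Met — identical.
Codon 2: CUG Leu / CUC Leu — synonymous.
Codon 3: UGG Trp / UGG Trp — identical.
Codon 4: GGG Gly / GGA Gly — synonymous.
Codon 5: GCC Ala / GCA Ala — synonymous.
Codon 6: CAC His / CAC His — identical.
Codon 7: CGG Arg / AGG Arg — synonymous.
Codon 8: AAU Asn / AAC Asn — synonymous.
Codon 9: CUA Leu / UUG Leu — synonymous.
Nonsynonymous differences: 0 → same protein.

yes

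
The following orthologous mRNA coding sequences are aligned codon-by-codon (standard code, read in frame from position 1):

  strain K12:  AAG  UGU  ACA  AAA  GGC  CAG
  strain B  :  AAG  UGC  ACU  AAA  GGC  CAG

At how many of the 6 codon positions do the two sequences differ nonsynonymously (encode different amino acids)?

Codon 1: AAG Lys / AAG Lys — identical.
Codon 2: UGU Cys / UGC Cys — synonymous.
Codon 3: ACA Thr / ACU Thr — synonymous.
Codon 4: AAA Lys / AAA Lys — identical.
Codon 5: GGC Gly / GGC Gly — identical.
Codon 6: CAG Gln / CAG Gln — identical.
Nonsynonymous differences: 0.

0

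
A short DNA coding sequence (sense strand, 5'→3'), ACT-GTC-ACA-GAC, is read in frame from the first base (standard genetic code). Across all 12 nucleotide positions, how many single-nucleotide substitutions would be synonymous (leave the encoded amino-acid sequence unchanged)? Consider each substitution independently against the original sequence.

10

Codon 1 (ACT, Thr): 3 synonymous substitutions.
Codon 2 (GTC, Val): 3 synonymous substitutions.
Codon 3 (ACA, Thr): 3 synonymous substitutions.
Codon 4 (GAC, Asp): 1 synonymous substitution.
Total: 3 + 3 + 3 + 1 = 10.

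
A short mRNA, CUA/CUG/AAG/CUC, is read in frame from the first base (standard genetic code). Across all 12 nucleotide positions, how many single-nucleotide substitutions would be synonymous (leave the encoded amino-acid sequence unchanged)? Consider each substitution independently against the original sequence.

Codon 1 (CUA, Leu): 4 synonymous substitutions.
Codon 2 (CUG, Leu): 4 synonymous substitutions.
Codon 3 (AAG, Lys): 1 synonymous substitution.
Codon 4 (CUC, Leu): 3 synonymous substitutions.
Total: 4 + 4 + 1 + 3 = 12.

12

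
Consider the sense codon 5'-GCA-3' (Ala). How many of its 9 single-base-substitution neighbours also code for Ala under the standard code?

3

Position 1: none → 0 synonymous.
Position 2: none → 0 synonymous.
Position 3: GCU, GCC, GCG → 3 synonymous.
Total: 0 + 0 + 3 = 3.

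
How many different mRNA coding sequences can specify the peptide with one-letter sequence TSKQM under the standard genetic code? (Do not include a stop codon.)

Thr: 4 codons.
Ser: 6 codons.
Lys: 2 codons.
Gln: 2 codons.
Met: 1 codon.
4 × 6 × 2 × 2 × 1 = 96.

96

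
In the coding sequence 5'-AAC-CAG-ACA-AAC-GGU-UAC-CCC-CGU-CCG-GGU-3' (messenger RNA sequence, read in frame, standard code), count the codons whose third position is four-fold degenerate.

Codon 1 AAC (Asn): third position 2-fold.
Codon 2 CAG (Gln): third position 2-fold.
Codon 3 ACA (Thr): third position 4-fold.
Codon 4 AAC (Asn): third position 2-fold.
Codon 5 GGU (Gly): third position 4-fold.
Codon 6 UAC (Tyr): third position 2-fold.
Codon 7 CCC (Pro): third position 4-fold.
Codon 8 CGU (Arg): third position 4-fold.
Codon 9 CCG (Pro): third position 4-fold.
Codon 10 GGU (Gly): third position 4-fold.
Four-fold degenerate third positions: 6.

6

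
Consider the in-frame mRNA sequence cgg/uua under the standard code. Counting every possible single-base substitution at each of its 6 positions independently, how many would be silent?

Codon 1 (CGG, Arg): 4 synonymous substitutions.
Codon 2 (UUA, Leu): 2 synonymous substitutions.
Total: 4 + 2 = 6.

6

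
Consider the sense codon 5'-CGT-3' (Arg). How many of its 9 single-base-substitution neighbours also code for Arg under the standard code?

Position 1: none → 0 synonymous.
Position 2: none → 0 synonymous.
Position 3: CGC, CGA, CGG → 3 synonymous.
Total: 0 + 0 + 3 = 3.

3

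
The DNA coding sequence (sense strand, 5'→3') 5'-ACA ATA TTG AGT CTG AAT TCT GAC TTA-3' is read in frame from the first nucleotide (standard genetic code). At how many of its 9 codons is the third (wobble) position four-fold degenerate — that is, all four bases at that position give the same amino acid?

Codon 1 ACA (Thr): third position 4-fold.
Codon 2 ATA (Ile): third position 3-fold.
Codon 3 TTG (Leu): third position 2-fold.
Codon 4 AGT (Ser): third position 2-fold.
Codon 5 CTG (Leu): third position 4-fold.
Codon 6 AAT (Asn): third position 2-fold.
Codon 7 TCT (Ser): third position 4-fold.
Codon 8 GAC (Asp): third position 2-fold.
Codon 9 TTA (Leu): third position 2-fold.
Four-fold degenerate third positions: 3.

3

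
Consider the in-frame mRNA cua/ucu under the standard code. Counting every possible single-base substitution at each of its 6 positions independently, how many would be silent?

7

Codon 1 (CUA, Leu): 4 synonymous substitutions.
Codon 2 (UCU, Ser): 3 synonymous substitutions.
Total: 4 + 3 = 7.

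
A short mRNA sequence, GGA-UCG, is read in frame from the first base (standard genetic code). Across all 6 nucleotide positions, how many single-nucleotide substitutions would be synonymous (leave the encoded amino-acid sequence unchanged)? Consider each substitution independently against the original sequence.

Codon 1 (GGA, Gly): 3 synonymous substitutions.
Codon 2 (UCG, Ser): 3 synonymous substitutions.
Total: 3 + 3 = 6.

6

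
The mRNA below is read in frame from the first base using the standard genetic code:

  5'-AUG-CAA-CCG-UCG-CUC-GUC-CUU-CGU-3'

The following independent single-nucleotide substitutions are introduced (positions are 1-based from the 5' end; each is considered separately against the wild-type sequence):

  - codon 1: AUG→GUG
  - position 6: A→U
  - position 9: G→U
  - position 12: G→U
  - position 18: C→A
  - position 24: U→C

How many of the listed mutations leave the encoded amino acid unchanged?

Codon 1: AUG (Met) → GUG (Val) — missense.
Codon 2: CAA (Gln) → CAU (His) — missense.
Codon 3: CCG (Pro) → CCU (Pro) — synonymous.
Codon 4: UCG (Ser) → UCU (Ser) — synonymous.
Codon 6: GUC (Val) → GUA (Val) — synonymous.
Codon 8: CGU (Arg) → CGC (Arg) — synonymous.
Synonymous: 4 of 6.

4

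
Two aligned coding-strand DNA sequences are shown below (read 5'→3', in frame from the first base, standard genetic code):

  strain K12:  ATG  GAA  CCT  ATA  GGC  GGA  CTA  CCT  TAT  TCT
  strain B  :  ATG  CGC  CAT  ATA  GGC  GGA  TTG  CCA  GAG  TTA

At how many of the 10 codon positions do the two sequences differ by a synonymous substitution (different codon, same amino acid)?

2

Codon 1: ATG Met / ATG Met — identical.
Codon 2: GAA Glu / CGC Arg — nonsynonymous.
Codon 3: CCT Pro / CAT His — nonsynonymous.
Codon 4: ATA Ile / ATA Ile — identical.
Codon 5: GGC Gly / GGC Gly — identical.
Codon 6: GGA Gly / GGA Gly — identical.
Codon 7: CTA Leu / TTG Leu — synonymous.
Codon 8: CCT Pro / CCA Pro — synonymous.
Codon 9: TAT Tyr / GAG Glu — nonsynonymous.
Codon 10: TCT Ser / TTA Leu — nonsynonymous.
Synonymous differences: 2.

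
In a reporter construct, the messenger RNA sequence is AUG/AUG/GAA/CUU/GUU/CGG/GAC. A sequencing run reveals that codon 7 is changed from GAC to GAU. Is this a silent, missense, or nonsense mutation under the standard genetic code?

silent

Position 21 falls in codon 7: GAC → Asp.
After the substitution the codon is GAU → Asp.
Both encode Asp, so the change is synonymous.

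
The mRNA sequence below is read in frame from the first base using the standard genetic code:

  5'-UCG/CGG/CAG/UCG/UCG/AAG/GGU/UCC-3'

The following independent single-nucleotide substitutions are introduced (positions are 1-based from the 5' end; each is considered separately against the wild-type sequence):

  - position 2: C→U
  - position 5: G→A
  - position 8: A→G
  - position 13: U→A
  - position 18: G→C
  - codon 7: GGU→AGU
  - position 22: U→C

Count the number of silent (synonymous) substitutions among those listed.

Codon 1: UCG (Ser) → UUG (Leu) — missense.
Codon 2: CGG (Arg) → CAG (Gln) — missense.
Codon 3: CAG (Gln) → CGG (Arg) — missense.
Codon 5: UCG (Ser) → ACG (Thr) — missense.
Codon 6: AAG (Lys) → AAC (Asn) — missense.
Codon 7: GGU (Gly) → AGU (Ser) — missense.
Codon 8: UCC (Ser) → CCC (Pro) — missense.
Synonymous: 0 of 7.

0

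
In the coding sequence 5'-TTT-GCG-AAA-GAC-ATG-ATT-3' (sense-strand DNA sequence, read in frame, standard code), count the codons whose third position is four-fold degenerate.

1

Codon 1 TTT (Phe): third position 2-fold.
Codon 2 GCG (Ala): third position 4-fold.
Codon 3 AAA (Lys): third position 2-fold.
Codon 4 GAC (Asp): third position 2-fold.
Codon 5 ATG (Met): third position 1-fold.
Codon 6 ATT (Ile): third position 3-fold.
Four-fold degenerate third positions: 1.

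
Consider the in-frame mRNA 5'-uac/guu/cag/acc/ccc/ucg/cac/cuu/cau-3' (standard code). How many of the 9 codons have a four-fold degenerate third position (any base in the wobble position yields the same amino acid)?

5

Codon 1 UAC (Tyr): third position 2-fold.
Codon 2 GUU (Val): third position 4-fold.
Codon 3 CAG (Gln): third position 2-fold.
Codon 4 ACC (Thr): third position 4-fold.
Codon 5 CCC (Pro): third position 4-fold.
Codon 6 UCG (Ser): third position 4-fold.
Codon 7 CAC (His): third position 2-fold.
Codon 8 CUU (Leu): third position 4-fold.
Codon 9 CAU (His): third position 2-fold.
Four-fold degenerate third positions: 5.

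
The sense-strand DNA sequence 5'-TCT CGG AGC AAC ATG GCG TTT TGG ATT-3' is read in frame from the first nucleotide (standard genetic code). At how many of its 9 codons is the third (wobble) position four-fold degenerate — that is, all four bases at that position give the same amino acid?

Codon 1 TCT (Ser): third position 4-fold.
Codon 2 CGG (Arg): third position 4-fold.
Codon 3 AGC (Ser): third position 2-fold.
Codon 4 AAC (Asn): third position 2-fold.
Codon 5 ATG (Met): third position 1-fold.
Codon 6 GCG (Ala): third position 4-fold.
Codon 7 TTT (Phe): third position 2-fold.
Codon 8 TGG (Trp): third position 1-fold.
Codon 9 ATT (Ile): third position 3-fold.
Four-fold degenerate third positions: 3.

3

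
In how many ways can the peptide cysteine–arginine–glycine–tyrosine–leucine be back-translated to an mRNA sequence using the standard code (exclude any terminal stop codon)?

576

Cys: 2 codons.
Arg: 6 codons.
Gly: 4 codons.
Tyr: 2 codons.
Leu: 6 codons.
2 × 6 × 4 × 2 × 6 = 576.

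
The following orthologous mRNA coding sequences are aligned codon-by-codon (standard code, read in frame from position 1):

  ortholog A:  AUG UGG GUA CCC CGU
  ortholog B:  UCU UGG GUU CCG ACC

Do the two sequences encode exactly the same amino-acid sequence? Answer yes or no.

no

Codon 1: AUG Met / UCU Ser — nonsynonymous.
Codon 2: UGG Trp / UGG Trp — identical.
Codon 3: GUA Val / GUU Val — synonymous.
Codon 4: CCC Pro / CCG Pro — synonymous.
Codon 5: CGU Arg / ACC Thr — nonsynonymous.
Nonsynonymous differences: 2 → different protein.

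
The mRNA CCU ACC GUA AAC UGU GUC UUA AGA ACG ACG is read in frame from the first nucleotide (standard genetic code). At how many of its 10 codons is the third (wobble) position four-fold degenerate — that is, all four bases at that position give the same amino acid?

Codon 1 CCU (Pro): third position 4-fold.
Codon 2 ACC (Thr): third position 4-fold.
Codon 3 GUA (Val): third position 4-fold.
Codon 4 AAC (Asn): third position 2-fold.
Codon 5 UGU (Cys): third position 2-fold.
Codon 6 GUC (Val): third position 4-fold.
Codon 7 UUA (Leu): third position 2-fold.
Codon 8 AGA (Arg): third position 2-fold.
Codon 9 ACG (Thr): third position 4-fold.
Codon 10 ACG (Thr): third position 4-fold.
Four-fold degenerate third positions: 6.

6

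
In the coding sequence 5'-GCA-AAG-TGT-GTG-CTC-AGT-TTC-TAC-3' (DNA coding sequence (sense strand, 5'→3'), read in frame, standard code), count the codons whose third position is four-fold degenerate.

3

Codon 1 GCA (Ala): third position 4-fold.
Codon 2 AAG (Lys): third position 2-fold.
Codon 3 TGT (Cys): third position 2-fold.
Codon 4 GTG (Val): third position 4-fold.
Codon 5 CTC (Leu): third position 4-fold.
Codon 6 AGT (Ser): third position 2-fold.
Codon 7 TTC (Phe): third position 2-fold.
Codon 8 TAC (Tyr): third position 2-fold.
Four-fold degenerate third positions: 3.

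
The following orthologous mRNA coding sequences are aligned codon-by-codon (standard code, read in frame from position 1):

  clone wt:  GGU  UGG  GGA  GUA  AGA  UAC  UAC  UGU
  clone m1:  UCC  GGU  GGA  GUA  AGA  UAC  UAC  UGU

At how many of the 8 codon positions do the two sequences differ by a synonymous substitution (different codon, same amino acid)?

Codon 1: GGU Gly / UCC Ser — nonsynonymous.
Codon 2: UGG Trp / GGU Gly — nonsynonymous.
Codon 3: GGA Gly / GGA Gly — identical.
Codon 4: GUA Val / GUA Val — identical.
Codon 5: AGA Arg / AGA Arg — identical.
Codon 6: UAC Tyr / UAC Tyr — identical.
Codon 7: UAC Tyr / UAC Tyr — identical.
Codon 8: UGU Cys / UGU Cys — identical.
Synonymous differences: 0.

0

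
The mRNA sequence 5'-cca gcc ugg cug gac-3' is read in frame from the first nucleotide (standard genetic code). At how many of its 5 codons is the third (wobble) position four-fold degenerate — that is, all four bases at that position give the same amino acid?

Codon 1 CCA (Pro): third position 4-fold.
Codon 2 GCC (Ala): third position 4-fold.
Codon 3 UGG (Trp): third position 1-fold.
Codon 4 CUG (Leu): third position 4-fold.
Codon 5 GAC (Asp): third position 2-fold.
Four-fold degenerate third positions: 3.

3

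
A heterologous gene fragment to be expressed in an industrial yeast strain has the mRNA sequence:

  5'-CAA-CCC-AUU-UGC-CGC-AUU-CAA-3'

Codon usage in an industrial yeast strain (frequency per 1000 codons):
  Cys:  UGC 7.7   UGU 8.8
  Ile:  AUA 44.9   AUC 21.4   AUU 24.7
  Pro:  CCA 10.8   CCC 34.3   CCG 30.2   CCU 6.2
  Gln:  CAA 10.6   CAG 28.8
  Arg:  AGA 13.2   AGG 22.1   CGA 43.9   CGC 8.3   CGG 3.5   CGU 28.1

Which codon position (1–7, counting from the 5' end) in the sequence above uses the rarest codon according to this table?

Codon 1 CAA (Gln): 10.6 per 1000.
Codon 2 CCC (Pro): 34.3 per 1000.
Codon 3 AUU (Ile): 24.7 per 1000.
Codon 4 UGC (Cys): 7.7 per 1000.
Codon 5 CGC (Arg): 8.3 per 1000.
Codon 6 AUU (Ile): 24.7 per 1000.
Codon 7 CAA (Gln): 10.6 per 1000.
Lowest frequency is 7.7 at codon 4.

4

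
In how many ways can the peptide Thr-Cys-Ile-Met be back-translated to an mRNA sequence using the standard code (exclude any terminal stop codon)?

Thr: 4 codons.
Cys: 2 codons.
Ile: 3 codons.
Met: 1 codon.
4 × 2 × 3 × 1 = 24.

24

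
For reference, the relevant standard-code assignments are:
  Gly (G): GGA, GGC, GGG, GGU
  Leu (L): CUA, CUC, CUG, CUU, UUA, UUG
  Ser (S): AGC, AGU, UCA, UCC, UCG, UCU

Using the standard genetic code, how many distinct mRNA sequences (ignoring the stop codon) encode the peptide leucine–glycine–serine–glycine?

Leu: 6 codons.
Gly: 4 codons.
Ser: 6 codons.
Gly: 4 codons.
6 × 4 × 6 × 4 = 576.

576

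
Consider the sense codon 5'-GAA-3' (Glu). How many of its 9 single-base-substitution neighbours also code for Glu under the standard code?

Position 1: none → 0 synonymous.
Position 2: none → 0 synonymous.
Position 3: GAG → 1 synonymous.
Total: 0 + 0 + 1 = 1.

1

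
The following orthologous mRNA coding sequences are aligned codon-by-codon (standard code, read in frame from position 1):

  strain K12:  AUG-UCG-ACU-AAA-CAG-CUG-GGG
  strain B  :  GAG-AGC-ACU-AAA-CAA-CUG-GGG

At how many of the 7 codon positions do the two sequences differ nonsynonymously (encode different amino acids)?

1

Codon 1: AUG Met / GAG Glu — nonsynonymous.
Codon 2: UCG Ser / AGC Ser — synonymous.
Codon 3: ACU Thr / ACU Thr — identical.
Codon 4: AAA Lys / AAA Lys — identical.
Codon 5: CAG Gln / CAA Gln — synonymous.
Codon 6: CUG Leu / CUG Leu — identical.
Codon 7: GGG Gly / GGG Gly — identical.
Nonsynonymous differences: 1.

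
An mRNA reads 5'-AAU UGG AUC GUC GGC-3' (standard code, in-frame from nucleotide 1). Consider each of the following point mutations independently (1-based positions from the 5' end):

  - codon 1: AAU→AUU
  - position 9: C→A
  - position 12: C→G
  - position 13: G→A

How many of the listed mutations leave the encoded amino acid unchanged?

2

Codon 1: AAU (Asn) → AUU (Ile) — missense.
Codon 3: AUC (Ile) → AUA (Ile) — synonymous.
Codon 4: GUC (Val) → GUG (Val) — synonymous.
Codon 5: GGC (Gly) → AGC (Ser) — missense.
Synonymous: 2 of 4.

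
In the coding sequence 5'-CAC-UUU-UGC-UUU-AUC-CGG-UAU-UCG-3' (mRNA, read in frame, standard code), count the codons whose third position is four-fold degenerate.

2

Codon 1 CAC (His): third position 2-fold.
Codon 2 UUU (Phe): third position 2-fold.
Codon 3 UGC (Cys): third position 2-fold.
Codon 4 UUU (Phe): third position 2-fold.
Codon 5 AUC (Ile): third position 3-fold.
Codon 6 CGG (Arg): third position 4-fold.
Codon 7 UAU (Tyr): third position 2-fold.
Codon 8 UCG (Ser): third position 4-fold.
Four-fold degenerate third positions: 2.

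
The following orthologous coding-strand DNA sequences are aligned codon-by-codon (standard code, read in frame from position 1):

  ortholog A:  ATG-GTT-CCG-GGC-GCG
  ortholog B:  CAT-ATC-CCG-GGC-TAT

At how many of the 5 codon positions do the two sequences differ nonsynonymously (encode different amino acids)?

3

Codon 1: ATG Met / CAT His — nonsynonymous.
Codon 2: GTT Val / ATC Ile — nonsynonymous.
Codon 3: CCG Pro / CCG Pro — identical.
Codon 4: GGC Gly / GGC Gly — identical.
Codon 5: GCG Ala / TAT Tyr — nonsynonymous.
Nonsynonymous differences: 3.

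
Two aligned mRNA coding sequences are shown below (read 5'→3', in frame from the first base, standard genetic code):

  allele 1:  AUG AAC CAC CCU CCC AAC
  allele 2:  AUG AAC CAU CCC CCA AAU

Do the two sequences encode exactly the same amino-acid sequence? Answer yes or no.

yes

Codon 1: AUG Met / AUG Met — identical.
Codon 2: AAC Asn / AAC Asn — identical.
Codon 3: CAC His / CAU His — synonymous.
Codon 4: CCU Pro / CCC Pro — synonymous.
Codon 5: CCC Pro / CCA Pro — synonymous.
Codon 6: AAC Asn / AAU Asn — synonymous.
Nonsynonymous differences: 0 → same protein.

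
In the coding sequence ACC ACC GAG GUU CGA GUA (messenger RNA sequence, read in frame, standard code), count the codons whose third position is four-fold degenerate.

5

Codon 1 ACC (Thr): third position 4-fold.
Codon 2 ACC (Thr): third position 4-fold.
Codon 3 GAG (Glu): third position 2-fold.
Codon 4 GUU (Val): third position 4-fold.
Codon 5 CGA (Arg): third position 4-fold.
Codon 6 GUA (Val): third position 4-fold.
Four-fold degenerate third positions: 5.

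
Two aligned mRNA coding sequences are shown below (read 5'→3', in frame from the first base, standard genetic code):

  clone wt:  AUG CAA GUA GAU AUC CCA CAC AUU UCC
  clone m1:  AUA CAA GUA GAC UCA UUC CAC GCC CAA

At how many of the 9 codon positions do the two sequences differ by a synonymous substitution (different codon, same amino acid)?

1

Codon 1: AUG Met / AUA Ile — nonsynonymous.
Codon 2: CAA Gln / CAA Gln — identical.
Codon 3: GUA Val / GUA Val — identical.
Codon 4: GAU Asp / GAC Asp — synonymous.
Codon 5: AUC Ile / UCA Ser — nonsynonymous.
Codon 6: CCA Pro / UUC Phe — nonsynonymous.
Codon 7: CAC His / CAC His — identical.
Codon 8: AUU Ile / GCC Ala — nonsynonymous.
Codon 9: UCC Ser / CAA Gln — nonsynonymous.
Synonymous differences: 1.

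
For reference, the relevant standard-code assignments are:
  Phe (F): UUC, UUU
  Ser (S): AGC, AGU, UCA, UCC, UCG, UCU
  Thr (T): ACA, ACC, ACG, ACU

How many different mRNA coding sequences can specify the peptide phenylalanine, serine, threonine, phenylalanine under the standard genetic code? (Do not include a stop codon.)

Phe: 2 codons.
Ser: 6 codons.
Thr: 4 codons.
Phe: 2 codons.
2 × 6 × 4 × 2 = 96.

96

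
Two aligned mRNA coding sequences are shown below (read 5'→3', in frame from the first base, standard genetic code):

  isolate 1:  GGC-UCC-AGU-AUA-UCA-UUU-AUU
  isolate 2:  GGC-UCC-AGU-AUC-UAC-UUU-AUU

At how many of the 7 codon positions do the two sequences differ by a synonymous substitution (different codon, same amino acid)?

Codon 1: GGC Gly / GGC Gly — identical.
Codon 2: UCC Ser / UCC Ser — identical.
Codon 3: AGU Ser / AGU Ser — identical.
Codon 4: AUA Ile / AUC Ile — synonymous.
Codon 5: UCA Ser / UAC Tyr — nonsynonymous.
Codon 6: UUU Phe / UUU Phe — identical.
Codon 7: AUU Ile / AUU Ile — identical.
Synonymous differences: 1.

1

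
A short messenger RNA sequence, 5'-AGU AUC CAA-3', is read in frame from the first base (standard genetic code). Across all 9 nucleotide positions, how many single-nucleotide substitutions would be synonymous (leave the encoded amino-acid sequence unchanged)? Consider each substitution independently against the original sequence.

Codon 1 (AGU, Ser): 1 synonymous substitution.
Codon 2 (AUC, Ile): 2 synonymous substitutions.
Codon 3 (CAA, Gln): 1 synonymous substitution.
Total: 1 + 2 + 1 = 4.

4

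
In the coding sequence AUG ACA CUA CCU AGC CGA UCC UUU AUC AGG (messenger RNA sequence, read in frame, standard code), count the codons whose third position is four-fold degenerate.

Codon 1 AUG (Met): third position 1-fold.
Codon 2 ACA (Thr): third position 4-fold.
Codon 3 CUA (Leu): third position 4-fold.
Codon 4 CCU (Pro): third position 4-fold.
Codon 5 AGC (Ser): third position 2-fold.
Codon 6 CGA (Arg): third position 4-fold.
Codon 7 UCC (Ser): third position 4-fold.
Codon 8 UUU (Phe): third position 2-fold.
Codon 9 AUC (Ile): third position 3-fold.
Codon 10 AGG (Arg): third position 2-fold.
Four-fold degenerate third positions: 5.

5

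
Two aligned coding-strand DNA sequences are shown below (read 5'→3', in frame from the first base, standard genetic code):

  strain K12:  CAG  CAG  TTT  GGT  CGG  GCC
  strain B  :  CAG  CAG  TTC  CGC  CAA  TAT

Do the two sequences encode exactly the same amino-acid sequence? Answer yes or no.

no

Codon 1: CAG Gln / CAG Gln — identical.
Codon 2: CAG Gln / CAG Gln — identical.
Codon 3: TTT Phe / TTC Phe — synonymous.
Codon 4: GGT Gly / CGC Arg — nonsynonymous.
Codon 5: CGG Arg / CAA Gln — nonsynonymous.
Codon 6: GCC Ala / TAT Tyr — nonsynonymous.
Nonsynonymous differences: 3 → different protein.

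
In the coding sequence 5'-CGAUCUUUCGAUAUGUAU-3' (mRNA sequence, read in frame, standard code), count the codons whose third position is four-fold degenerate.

2

Codon 1 CGA (Arg): third position 4-fold.
Codon 2 UCU (Ser): third position 4-fold.
Codon 3 UUC (Phe): third position 2-fold.
Codon 4 GAU (Asp): third position 2-fold.
Codon 5 AUG (Met): third position 1-fold.
Codon 6 UAU (Tyr): third position 2-fold.
Four-fold degenerate third positions: 2.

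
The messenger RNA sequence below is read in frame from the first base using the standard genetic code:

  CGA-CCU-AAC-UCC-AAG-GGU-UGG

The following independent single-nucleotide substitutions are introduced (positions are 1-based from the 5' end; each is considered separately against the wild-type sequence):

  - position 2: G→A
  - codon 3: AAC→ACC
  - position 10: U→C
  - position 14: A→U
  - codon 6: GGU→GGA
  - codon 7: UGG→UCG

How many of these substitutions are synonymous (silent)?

1

Codon 1: CGA (Arg) → CAA (Gln) — missense.
Codon 3: AAC (Asn) → ACC (Thr) — missense.
Codon 4: UCC (Ser) → CCC (Pro) — missense.
Codon 5: AAG (Lys) → AUG (Met) — missense.
Codon 6: GGU (Gly) → GGA (Gly) — synonymous.
Codon 7: UGG (Trp) → UCG (Ser) — missense.
Synonymous: 1 of 6.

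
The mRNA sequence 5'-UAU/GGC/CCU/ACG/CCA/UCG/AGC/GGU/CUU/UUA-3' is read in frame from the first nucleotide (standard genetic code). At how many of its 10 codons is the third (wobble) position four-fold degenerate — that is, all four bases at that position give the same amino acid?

7

Codon 1 UAU (Tyr): third position 2-fold.
Codon 2 GGC (Gly): third position 4-fold.
Codon 3 CCU (Pro): third position 4-fold.
Codon 4 ACG (Thr): third position 4-fold.
Codon 5 CCA (Pro): third position 4-fold.
Codon 6 UCG (Ser): third position 4-fold.
Codon 7 AGC (Ser): third position 2-fold.
Codon 8 GGU (Gly): third position 4-fold.
Codon 9 CUU (Leu): third position 4-fold.
Codon 10 UUA (Leu): third position 2-fold.
Four-fold degenerate third positions: 7.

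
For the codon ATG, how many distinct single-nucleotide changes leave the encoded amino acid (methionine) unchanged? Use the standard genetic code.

Position 1: none → 0 synonymous.
Position 2: none → 0 synonymous.
Position 3: none → 0 synonymous.
Total: 0 + 0 + 0 = 0.

0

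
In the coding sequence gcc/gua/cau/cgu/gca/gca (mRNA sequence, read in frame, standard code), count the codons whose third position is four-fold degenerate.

5

Codon 1 GCC (Ala): third position 4-fold.
Codon 2 GUA (Val): third position 4-fold.
Codon 3 CAU (His): third position 2-fold.
Codon 4 CGU (Arg): third position 4-fold.
Codon 5 GCA (Ala): third position 4-fold.
Codon 6 GCA (Ala): third position 4-fold.
Four-fold degenerate third positions: 5.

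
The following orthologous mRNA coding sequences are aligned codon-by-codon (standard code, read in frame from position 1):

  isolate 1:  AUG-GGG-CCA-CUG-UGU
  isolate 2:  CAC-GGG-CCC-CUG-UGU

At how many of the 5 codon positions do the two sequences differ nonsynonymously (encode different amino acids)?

Codon 1: AUG Met / CAC His — nonsynonymous.
Codon 2: GGG Gly / GGG Gly — identical.
Codon 3: CCA Pro / CCC Pro — synonymous.
Codon 4: CUG Leu / CUG Leu — identical.
Codon 5: UGU Cys / UGU Cys — identical.
Nonsynonymous differences: 1.

1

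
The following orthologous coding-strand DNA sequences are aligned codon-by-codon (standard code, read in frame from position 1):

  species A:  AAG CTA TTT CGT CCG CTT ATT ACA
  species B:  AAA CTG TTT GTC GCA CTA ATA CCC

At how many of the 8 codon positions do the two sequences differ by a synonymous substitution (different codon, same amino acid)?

Codon 1: AAG Lys / AAA Lys — synonymous.
Codon 2: CTA Leu / CTG Leu — synonymous.
Codon 3: TTT Phe / TTT Phe — identical.
Codon 4: CGT Arg / GTC Val — nonsynonymous.
Codon 5: CCG Pro / GCA Ala — nonsynonymous.
Codon 6: CTT Leu / CTA Leu — synonymous.
Codon 7: ATT Ile / ATA Ile — synonymous.
Codon 8: ACA Thr / CCC Pro — nonsynonymous.
Synonymous differences: 4.

4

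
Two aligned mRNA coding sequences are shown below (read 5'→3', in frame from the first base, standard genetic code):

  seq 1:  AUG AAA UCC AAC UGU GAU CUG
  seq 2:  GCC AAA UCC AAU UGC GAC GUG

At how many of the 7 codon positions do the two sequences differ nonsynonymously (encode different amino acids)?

2

Codon 1: AUG Met / GCC Ala — nonsynonymous.
Codon 2: AAA Lys / AAA Lys — identical.
Codon 3: UCC Ser / UCC Ser — identical.
Codon 4: AAC Asn / AAU Asn — synonymous.
Codon 5: UGU Cys / UGC Cys — synonymous.
Codon 6: GAU Asp / GAC Asp — synonymous.
Codon 7: CUG Leu / GUG Val — nonsynonymous.
Nonsynonymous differences: 2.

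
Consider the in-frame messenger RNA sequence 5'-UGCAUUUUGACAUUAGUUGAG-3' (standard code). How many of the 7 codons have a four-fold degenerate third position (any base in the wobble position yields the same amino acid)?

Codon 1 UGC (Cys): third position 2-fold.
Codon 2 AUU (Ile): third position 3-fold.
Codon 3 UUG (Leu): third position 2-fold.
Codon 4 ACA (Thr): third position 4-fold.
Codon 5 UUA (Leu): third position 2-fold.
Codon 6 GUU (Val): third position 4-fold.
Codon 7 GAG (Glu): third position 2-fold.
Four-fold degenerate third positions: 2.

2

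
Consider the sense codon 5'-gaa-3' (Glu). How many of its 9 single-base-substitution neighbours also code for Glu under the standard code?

1

Position 1: none → 0 synonymous.
Position 2: none → 0 synonymous.
Position 3: GAG → 1 synonymous.
Total: 0 + 0 + 1 = 1.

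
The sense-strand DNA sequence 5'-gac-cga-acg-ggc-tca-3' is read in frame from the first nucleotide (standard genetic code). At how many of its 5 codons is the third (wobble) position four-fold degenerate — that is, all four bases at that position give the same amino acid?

4

Codon 1 GAC (Asp): third position 2-fold.
Codon 2 CGA (Arg): third position 4-fold.
Codon 3 ACG (Thr): third position 4-fold.
Codon 4 GGC (Gly): third position 4-fold.
Codon 5 TCA (Ser): third position 4-fold.
Four-fold degenerate third positions: 4.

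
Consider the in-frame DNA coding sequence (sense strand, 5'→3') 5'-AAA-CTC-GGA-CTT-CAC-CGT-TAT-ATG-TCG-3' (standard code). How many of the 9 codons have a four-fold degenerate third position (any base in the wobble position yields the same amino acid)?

Codon 1 AAA (Lys): third position 2-fold.
Codon 2 CTC (Leu): third position 4-fold.
Codon 3 GGA (Gly): third position 4-fold.
Codon 4 CTT (Leu): third position 4-fold.
Codon 5 CAC (His): third position 2-fold.
Codon 6 CGT (Arg): third position 4-fold.
Codon 7 TAT (Tyr): third position 2-fold.
Codon 8 ATG (Met): third position 1-fold.
Codon 9 TCG (Ser): third position 4-fold.
Four-fold degenerate third positions: 5.

5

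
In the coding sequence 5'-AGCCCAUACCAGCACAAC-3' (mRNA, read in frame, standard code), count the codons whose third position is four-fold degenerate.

1

Codon 1 AGC (Ser): third position 2-fold.
Codon 2 CCA (Pro): third position 4-fold.
Codon 3 UAC (Tyr): third position 2-fold.
Codon 4 CAG (Gln): third position 2-fold.
Codon 5 CAC (His): third position 2-fold.
Codon 6 AAC (Asn): third position 2-fold.
Four-fold degenerate third positions: 1.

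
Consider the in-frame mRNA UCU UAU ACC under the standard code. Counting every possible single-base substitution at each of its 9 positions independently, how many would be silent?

Codon 1 (UCU, Ser): 3 synonymous substitutions.
Codon 2 (UAU, Tyr): 1 synonymous substitution.
Codon 3 (ACC, Thr): 3 synonymous substitutions.
Total: 3 + 1 + 3 = 7.

7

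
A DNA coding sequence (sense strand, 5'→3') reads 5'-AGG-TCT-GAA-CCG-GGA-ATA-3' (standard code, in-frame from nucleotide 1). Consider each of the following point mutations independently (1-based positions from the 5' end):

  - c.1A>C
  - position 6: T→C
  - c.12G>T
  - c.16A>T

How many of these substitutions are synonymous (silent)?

3

Codon 1: AGG (Arg) → CGG (Arg) — synonymous.
Codon 2: TCT (Ser) → TCC (Ser) — synonymous.
Codon 4: CCG (Pro) → CCT (Pro) — synonymous.
Codon 6: ATA (Ile) → TTA (Leu) — missense.
Synonymous: 3 of 4.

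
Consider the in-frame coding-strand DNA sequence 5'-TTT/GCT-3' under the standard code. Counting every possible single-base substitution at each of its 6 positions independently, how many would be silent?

Codon 1 (TTT, Phe): 1 synonymous substitution.
Codon 2 (GCT, Ala): 3 synonymous substitutions.
Total: 1 + 3 = 4.

4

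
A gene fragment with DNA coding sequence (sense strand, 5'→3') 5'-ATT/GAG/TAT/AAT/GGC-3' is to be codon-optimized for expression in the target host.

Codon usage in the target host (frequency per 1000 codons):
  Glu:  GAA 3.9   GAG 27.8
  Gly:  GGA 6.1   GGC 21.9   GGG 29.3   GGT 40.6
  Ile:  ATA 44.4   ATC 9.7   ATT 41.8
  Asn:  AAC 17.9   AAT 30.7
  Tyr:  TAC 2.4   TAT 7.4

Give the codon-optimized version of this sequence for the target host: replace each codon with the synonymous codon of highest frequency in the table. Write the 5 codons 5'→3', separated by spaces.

ATA GAG TAT AAT GGT

Codon 1 (Ile): best is ATA at 44.4.
Codon 2 (Glu): best is GAG at 27.8.
Codon 3 (Tyr): best is TAT at 7.4.
Codon 4 (Asn): best is AAT at 30.7.
Codon 5 (Gly): best is GGT at 40.6.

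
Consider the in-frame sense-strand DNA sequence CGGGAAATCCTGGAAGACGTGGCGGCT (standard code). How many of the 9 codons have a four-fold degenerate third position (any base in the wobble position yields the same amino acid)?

Codon 1 CGG (Arg): third position 4-fold.
Codon 2 GAA (Glu): third position 2-fold.
Codon 3 ATC (Ile): third position 3-fold.
Codon 4 CTG (Leu): third position 4-fold.
Codon 5 GAA (Glu): third position 2-fold.
Codon 6 GAC (Asp): third position 2-fold.
Codon 7 GTG (Val): third position 4-fold.
Codon 8 GCG (Ala): third position 4-fold.
Codon 9 GCT (Ala): third position 4-fold.
Four-fold degenerate third positions: 5.

5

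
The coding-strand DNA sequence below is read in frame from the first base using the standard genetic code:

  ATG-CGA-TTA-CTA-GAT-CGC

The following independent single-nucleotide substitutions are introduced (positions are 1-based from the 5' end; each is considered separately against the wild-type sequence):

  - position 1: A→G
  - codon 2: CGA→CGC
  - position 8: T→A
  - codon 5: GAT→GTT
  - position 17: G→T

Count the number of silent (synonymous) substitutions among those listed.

Codon 1: ATG (Met) → GTG (Val) — missense.
Codon 2: CGA (Arg) → CGC (Arg) — synonymous.
Codon 3: TTA (Leu) → TAA (Stop) — nonsense.
Codon 5: GAT (Asp) → GTT (Val) — missense.
Codon 6: CGC (Arg) → CTC (Leu) — missense.
Synonymous: 1 of 5.

1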